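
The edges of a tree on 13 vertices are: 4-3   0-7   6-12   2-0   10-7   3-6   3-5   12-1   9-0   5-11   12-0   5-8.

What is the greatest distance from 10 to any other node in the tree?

7

Distances from 10 peak at 7, attained at 8 (11 also at distance 7).
10 – 7 – 0 – 12 – 6 – 3 – 5 – 8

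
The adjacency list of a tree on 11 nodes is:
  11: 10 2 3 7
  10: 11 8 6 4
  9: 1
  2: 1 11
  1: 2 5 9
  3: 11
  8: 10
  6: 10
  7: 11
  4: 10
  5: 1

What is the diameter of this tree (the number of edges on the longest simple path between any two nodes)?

A longest path is 5 - 1 - 2 - 11 - 10 - 4, with 5 edges.

5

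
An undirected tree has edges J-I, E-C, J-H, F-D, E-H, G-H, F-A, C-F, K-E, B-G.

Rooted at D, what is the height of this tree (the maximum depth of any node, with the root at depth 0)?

I sits deepest: D-F-C-E-H-J-I — 6 edges from the root.

6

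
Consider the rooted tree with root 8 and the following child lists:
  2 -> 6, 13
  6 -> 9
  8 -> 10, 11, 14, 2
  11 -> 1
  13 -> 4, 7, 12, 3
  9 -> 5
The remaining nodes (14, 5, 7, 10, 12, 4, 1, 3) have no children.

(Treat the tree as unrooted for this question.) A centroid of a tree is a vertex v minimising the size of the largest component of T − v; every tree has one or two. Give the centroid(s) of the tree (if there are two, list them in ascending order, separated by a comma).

Removing 2 splits the tree into components of sizes 5, 5, 3; the largest is 5 ≤ ⌊14/2⌋ = 7.
No neighbour of 2 does as well, so 2 is the unique centroid.

2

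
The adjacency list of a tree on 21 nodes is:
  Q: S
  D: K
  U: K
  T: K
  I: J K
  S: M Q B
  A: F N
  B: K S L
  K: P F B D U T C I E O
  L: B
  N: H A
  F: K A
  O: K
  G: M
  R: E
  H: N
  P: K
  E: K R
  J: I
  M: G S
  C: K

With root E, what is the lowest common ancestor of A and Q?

K

Path A→root: A F K E; path Q→root: Q S B K E.
First common node: K.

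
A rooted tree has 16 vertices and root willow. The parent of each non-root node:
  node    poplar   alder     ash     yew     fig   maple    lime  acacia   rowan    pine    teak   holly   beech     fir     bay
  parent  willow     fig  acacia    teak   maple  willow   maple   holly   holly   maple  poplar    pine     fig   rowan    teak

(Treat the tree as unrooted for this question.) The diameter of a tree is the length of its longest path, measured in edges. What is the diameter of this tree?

Starting from ash, a farthest node is bay at distance 8.
One longest path: ash–acacia–holly–pine–maple–willow–poplar–teak–bay.
So the diameter is 8.

8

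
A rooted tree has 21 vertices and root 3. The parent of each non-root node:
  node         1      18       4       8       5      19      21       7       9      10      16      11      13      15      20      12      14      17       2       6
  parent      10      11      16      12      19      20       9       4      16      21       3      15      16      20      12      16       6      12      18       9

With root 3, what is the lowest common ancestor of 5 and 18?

Ancestors of 5 (toward the root): 5, 19, 20, 12, 16, 3.
Ancestors of 18: 18, 11, 15, 20, 12, 16, 3.
The deepest node appearing in both lists is 20.

20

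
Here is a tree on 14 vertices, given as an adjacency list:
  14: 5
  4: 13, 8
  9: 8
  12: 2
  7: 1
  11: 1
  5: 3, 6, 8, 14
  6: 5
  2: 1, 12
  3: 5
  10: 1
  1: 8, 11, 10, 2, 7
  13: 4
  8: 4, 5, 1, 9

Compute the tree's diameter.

Starting from 12, a farthest node is 13 at distance 5.
One longest path: 12–2–1–8–4–13.
So the diameter is 5.

5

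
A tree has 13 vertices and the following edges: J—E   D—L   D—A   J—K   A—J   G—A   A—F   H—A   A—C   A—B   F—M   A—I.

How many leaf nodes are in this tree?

9

Degree-1 nodes: B, C, E, G, H, I, K, L, M — 9 of them.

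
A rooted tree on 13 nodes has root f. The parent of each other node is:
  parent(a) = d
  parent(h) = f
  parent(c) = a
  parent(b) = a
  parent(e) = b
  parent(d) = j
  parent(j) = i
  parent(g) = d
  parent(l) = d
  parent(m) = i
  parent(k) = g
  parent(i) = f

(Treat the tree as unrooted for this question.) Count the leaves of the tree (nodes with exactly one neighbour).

Exactly 6 nodes have a single neighbour: c, e, h, k, l, m.

6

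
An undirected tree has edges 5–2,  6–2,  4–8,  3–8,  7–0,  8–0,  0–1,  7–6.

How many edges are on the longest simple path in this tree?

6

Starting from 5, a farthest node is 3 at distance 6.
One longest path: 5-2-6-7-0-8-3.
So the diameter is 6.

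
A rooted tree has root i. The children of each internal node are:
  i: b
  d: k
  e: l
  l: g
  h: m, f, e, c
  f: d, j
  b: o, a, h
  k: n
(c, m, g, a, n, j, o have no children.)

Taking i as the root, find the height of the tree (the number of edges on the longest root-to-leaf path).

n sits deepest: i-b-h-f-d-k-n — 6 edges from the root.

6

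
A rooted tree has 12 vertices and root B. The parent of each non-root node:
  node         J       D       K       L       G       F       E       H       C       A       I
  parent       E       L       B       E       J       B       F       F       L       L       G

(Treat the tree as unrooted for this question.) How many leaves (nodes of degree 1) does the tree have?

6

Exactly 6 nodes have a single neighbour: A, C, D, H, I, K.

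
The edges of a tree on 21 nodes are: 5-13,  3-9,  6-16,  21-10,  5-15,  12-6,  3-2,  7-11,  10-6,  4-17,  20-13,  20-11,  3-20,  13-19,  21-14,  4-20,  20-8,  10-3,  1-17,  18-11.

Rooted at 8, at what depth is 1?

4

8 – 20 – 4 – 17 – 1 — 4 edges.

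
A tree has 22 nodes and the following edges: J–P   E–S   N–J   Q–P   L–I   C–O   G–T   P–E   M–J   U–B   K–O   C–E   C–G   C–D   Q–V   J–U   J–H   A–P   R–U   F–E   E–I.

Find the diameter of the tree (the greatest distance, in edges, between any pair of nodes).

A longest path is B – U – J – P – E – C – G – T, with 7 edges.

7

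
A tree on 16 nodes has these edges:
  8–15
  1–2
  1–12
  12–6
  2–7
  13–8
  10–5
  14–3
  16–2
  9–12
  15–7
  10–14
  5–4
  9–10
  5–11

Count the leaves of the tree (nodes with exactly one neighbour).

Exactly 6 nodes have a single neighbour: 3, 4, 6, 11, 13, 16.

6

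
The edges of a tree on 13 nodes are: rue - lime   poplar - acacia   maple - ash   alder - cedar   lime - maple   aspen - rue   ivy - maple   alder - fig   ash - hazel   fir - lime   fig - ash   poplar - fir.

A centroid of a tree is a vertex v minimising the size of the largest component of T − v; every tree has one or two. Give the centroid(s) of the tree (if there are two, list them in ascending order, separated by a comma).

maple

Removing maple splits the tree into components of sizes 6, 5, 1; the largest is 6 ≤ ⌊13/2⌋ = 6.
Every other node leaves some component of size > 6, so the centroid is unique.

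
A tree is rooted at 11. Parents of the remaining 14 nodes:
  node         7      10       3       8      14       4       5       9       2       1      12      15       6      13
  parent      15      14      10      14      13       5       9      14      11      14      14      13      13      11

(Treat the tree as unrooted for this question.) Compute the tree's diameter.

BFS from 4 reaches 2 last, at distance 6; BFS from 2 confirms no node is farther.
Path: 4-5-9-14-13-11-2.

6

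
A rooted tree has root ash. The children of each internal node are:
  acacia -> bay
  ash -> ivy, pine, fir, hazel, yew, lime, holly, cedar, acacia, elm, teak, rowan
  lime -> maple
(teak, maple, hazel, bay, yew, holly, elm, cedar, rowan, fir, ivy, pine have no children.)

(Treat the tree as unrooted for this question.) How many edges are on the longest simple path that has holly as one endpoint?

The node farthest from holly is bay (maple also at distance 3), via holly-ash-acacia-bay — 3 edges.

3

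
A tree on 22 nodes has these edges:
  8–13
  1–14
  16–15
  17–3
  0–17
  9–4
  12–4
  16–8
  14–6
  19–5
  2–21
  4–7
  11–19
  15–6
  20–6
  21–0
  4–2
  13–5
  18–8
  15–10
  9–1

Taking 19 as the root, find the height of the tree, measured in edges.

3 sits deepest: 19-5-13-8-16-15-6-14-1-9-4-2-21-0-17-3 — 15 edges from the root.

15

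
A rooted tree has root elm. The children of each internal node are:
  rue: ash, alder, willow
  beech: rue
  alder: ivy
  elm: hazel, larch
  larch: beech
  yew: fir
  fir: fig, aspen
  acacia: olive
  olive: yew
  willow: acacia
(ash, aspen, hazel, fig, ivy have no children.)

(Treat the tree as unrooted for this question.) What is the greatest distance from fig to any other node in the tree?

Distances from fig peak at 10, attained at hazel.
fig-fir-yew-olive-acacia-willow-rue-beech-larch-elm-hazel

10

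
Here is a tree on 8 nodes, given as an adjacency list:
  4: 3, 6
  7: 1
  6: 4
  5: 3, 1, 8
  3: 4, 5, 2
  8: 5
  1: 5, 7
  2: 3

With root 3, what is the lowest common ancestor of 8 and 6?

3

Ancestors of 8 (toward the root): 8, 5, 3.
Ancestors of 6: 6, 4, 3.
The deepest node appearing in both lists is 3.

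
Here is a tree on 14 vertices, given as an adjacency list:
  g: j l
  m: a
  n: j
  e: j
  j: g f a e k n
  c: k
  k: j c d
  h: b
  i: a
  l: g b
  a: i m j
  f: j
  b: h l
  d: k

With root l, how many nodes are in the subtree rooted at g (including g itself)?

11

The subtree rooted at g contains: g, j, k, a, f, e, n, c, d, m, i — 11 nodes.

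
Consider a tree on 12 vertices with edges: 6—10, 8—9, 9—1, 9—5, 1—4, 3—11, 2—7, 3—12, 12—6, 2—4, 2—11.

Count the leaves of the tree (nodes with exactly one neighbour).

4

Degree-1 nodes: 5, 7, 8, 10 — 4 of them.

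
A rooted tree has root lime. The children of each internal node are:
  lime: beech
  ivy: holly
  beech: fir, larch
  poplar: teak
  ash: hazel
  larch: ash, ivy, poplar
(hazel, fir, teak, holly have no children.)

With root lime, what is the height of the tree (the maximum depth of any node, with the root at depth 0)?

4

holly sits deepest: lime-beech-larch-ivy-holly — 4 edges from the root.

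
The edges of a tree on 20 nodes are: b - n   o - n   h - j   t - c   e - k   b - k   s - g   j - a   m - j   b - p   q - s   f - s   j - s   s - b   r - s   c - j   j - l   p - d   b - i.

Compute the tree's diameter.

6

Starting from t, a farthest node is o at distance 6.
One longest path: t–c–j–s–b–n–o.
So the diameter is 6.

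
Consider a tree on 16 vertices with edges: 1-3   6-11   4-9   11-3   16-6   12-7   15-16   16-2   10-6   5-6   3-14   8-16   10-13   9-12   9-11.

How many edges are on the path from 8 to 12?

8–16–6–11–9–12: 5 edges.

5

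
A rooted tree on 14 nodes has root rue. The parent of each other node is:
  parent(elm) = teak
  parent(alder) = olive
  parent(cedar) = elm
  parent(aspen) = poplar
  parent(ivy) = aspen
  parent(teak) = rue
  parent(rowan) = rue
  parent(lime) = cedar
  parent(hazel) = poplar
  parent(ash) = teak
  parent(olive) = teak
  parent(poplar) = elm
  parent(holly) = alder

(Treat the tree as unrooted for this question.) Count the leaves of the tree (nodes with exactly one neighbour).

Exactly 6 nodes have a single neighbour: ash, hazel, holly, ivy, lime, rowan.

6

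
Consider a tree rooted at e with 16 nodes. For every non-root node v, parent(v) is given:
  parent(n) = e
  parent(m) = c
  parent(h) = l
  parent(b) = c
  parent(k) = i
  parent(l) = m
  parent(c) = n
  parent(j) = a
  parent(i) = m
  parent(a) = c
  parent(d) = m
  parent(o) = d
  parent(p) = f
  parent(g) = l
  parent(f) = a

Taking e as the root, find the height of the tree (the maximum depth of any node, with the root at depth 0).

5

A deepest node is h, reached by e–n–c–m–l–h.
That path has 5 edges, so the height is 5.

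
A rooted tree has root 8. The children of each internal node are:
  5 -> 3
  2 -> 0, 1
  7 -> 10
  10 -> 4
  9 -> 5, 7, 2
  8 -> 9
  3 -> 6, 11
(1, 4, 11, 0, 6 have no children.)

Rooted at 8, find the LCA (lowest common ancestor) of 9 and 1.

9

9's ancestor chain is 9, 8 and 1's is 1, 2, 9, 8; they first meet at 9.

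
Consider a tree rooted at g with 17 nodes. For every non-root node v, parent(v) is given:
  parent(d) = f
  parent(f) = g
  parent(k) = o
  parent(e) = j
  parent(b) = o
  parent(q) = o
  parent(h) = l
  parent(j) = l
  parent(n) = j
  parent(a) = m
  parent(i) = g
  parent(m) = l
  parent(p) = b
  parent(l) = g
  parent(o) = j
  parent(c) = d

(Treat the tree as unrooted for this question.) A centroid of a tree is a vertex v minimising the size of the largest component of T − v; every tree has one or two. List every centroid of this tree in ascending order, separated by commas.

Delete l: the remaining components have sizes 8, 5, 2, 1. Max 8 ≤ 8, so l is a centroid.
Every other node leaves some component of size > 8, so the centroid is unique.

l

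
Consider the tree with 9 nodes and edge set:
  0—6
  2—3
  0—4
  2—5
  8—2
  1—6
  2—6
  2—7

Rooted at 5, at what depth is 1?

Path from 5 to 1: 5–2–6–1, which has 3 edges.

3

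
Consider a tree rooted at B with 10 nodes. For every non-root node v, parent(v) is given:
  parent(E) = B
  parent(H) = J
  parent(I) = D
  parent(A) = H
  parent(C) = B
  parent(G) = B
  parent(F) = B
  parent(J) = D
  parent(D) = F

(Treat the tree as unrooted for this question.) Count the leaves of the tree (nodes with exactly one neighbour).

5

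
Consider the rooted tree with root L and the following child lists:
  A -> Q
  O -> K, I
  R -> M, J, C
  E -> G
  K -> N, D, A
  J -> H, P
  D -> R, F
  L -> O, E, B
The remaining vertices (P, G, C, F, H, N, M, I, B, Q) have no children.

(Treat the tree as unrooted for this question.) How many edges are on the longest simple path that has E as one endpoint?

The node farthest from E is H (P also at distance 7), via E–L–O–K–D–R–J–H — 7 edges.

7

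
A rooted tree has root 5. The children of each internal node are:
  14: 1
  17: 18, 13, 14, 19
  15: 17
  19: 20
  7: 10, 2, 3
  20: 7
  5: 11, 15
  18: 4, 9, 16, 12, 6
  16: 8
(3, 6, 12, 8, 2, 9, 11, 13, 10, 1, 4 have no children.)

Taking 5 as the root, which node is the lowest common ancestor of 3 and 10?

3's ancestor chain is 3, 7, 20, 19, 17, 15, 5 and 10's is 10, 7, 20, 19, 17, 15, 5; they first meet at 7.

7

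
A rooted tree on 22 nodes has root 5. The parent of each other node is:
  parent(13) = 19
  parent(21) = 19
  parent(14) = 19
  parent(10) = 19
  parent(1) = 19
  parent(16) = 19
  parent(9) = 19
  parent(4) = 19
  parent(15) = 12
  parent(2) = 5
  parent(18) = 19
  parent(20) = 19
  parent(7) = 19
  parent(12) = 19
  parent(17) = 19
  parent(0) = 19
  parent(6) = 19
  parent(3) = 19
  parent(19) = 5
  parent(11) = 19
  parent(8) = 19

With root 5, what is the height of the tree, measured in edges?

The longest root-to-leaf path is 5 → 19 → 12 → 15 (3 edges).

3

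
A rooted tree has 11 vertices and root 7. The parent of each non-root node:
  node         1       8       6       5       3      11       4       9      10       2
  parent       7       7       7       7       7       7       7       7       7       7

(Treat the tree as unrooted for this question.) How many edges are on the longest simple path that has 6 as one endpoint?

A farthest node from 6 is 10 (1, 9, 8, 2, 5, 11, 4, 3 also at distance 2).
The path 6-7-10 has 2 edges.

2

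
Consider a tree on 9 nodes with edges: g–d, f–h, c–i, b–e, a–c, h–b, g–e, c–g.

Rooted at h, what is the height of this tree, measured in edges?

5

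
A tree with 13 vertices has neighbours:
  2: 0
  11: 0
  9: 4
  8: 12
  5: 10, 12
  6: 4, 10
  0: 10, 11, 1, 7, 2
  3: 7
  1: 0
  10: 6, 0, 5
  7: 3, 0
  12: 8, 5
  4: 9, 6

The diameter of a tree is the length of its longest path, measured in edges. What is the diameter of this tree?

Starting from 3, a farthest node is 9 at distance 6.
One longest path: 3–7–0–10–6–4–9.
So the diameter is 6.

6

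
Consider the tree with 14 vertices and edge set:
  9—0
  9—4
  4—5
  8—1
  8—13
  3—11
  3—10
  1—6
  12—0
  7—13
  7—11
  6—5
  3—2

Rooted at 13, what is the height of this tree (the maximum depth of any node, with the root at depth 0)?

A deepest node is 12, reached by 13 – 8 – 1 – 6 – 5 – 4 – 9 – 0 – 12.
That path has 8 edges, so the height is 8.

8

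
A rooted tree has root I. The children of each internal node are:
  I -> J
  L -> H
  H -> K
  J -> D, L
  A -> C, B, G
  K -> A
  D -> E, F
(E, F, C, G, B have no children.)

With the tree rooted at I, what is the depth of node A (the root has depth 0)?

5

Path from I to A: I → J → L → H → K → A, which has 5 edges.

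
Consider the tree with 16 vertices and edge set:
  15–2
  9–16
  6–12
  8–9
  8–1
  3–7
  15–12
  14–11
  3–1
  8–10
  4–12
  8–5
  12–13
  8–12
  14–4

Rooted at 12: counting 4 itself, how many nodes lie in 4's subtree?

3

Descendants of 4 (including itself): 4, 14, 11. That's 3.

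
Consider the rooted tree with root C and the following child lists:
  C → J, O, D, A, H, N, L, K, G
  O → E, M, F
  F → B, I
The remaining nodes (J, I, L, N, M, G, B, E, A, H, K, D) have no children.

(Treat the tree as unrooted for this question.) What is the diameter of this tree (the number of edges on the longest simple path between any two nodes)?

4

Starting from B, a farthest node is J at distance 4.
One longest path: B - F - O - C - J.
So the diameter is 4.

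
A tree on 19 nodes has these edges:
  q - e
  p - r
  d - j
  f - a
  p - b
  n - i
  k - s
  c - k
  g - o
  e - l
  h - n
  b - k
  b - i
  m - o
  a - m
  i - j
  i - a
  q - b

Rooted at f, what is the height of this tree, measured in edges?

l sits deepest: f–a–i–b–q–e–l — 6 edges from the root.

6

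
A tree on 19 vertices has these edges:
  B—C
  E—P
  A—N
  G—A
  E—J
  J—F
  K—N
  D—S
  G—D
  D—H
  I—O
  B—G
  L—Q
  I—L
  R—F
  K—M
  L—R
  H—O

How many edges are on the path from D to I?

Walking from D: D–H–O–I. Length 3.

3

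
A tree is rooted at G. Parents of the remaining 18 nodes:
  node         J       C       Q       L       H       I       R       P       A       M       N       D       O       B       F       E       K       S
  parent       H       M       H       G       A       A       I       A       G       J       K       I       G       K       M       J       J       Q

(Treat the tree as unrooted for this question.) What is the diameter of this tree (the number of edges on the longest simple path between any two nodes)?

6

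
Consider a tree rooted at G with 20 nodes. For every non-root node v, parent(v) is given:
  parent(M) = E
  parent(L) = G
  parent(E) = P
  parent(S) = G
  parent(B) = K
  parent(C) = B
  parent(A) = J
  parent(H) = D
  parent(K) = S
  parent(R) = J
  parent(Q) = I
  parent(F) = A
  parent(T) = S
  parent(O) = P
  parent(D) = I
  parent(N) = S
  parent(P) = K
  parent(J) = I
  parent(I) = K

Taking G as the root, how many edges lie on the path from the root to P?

Path from G to P: G–S–K–P, which has 3 edges.

3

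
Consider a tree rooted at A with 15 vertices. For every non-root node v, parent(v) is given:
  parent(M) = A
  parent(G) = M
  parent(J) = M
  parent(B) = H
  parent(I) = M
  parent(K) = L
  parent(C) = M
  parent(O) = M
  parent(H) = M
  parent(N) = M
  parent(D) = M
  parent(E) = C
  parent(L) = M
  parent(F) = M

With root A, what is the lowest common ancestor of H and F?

Path H→root: H M A; path F→root: F M A.
First common node: M.

M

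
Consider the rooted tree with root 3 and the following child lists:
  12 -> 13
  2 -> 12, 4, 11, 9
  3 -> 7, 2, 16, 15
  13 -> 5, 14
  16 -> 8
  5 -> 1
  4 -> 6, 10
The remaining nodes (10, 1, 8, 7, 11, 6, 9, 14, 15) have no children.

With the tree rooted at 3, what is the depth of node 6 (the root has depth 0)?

3

3 → 2 → 4 → 6 — 3 edges.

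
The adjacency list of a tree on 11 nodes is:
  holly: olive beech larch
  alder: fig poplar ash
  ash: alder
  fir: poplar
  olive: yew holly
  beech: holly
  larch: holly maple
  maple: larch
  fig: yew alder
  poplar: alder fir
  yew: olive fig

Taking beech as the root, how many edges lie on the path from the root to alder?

Path from beech to alder: beech – holly – olive – yew – fig – alder, which has 5 edges.

5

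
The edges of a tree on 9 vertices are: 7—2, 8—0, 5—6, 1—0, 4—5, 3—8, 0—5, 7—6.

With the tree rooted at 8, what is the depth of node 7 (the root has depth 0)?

4

Climbing from 7 to the root: 7–6–5–0–8. That's 4 steps.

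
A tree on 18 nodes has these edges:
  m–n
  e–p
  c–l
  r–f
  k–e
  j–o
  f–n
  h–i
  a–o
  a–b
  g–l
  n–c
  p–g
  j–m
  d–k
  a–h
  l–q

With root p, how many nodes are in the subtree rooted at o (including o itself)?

5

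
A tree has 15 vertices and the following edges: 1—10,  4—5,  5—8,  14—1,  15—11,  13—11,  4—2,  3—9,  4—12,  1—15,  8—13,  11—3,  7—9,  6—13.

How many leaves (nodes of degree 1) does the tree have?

6

The leaves are 2, 6, 7, 10, 12, 14.
That is 6 leaves.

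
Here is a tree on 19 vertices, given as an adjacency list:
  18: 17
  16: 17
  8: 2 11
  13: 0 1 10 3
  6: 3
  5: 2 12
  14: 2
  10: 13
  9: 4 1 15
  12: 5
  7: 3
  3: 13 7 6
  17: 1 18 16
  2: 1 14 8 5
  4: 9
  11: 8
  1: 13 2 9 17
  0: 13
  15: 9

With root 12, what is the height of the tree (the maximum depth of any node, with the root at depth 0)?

6 sits deepest: 12 → 5 → 2 → 1 → 13 → 3 → 6 — 6 edges from the root.

6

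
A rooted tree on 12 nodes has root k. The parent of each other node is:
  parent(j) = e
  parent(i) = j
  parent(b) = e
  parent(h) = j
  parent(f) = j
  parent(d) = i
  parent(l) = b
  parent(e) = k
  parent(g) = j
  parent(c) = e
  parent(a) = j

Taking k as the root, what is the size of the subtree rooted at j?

The subtree rooted at j contains: j, g, a, i, f, h, d — 7 nodes.

7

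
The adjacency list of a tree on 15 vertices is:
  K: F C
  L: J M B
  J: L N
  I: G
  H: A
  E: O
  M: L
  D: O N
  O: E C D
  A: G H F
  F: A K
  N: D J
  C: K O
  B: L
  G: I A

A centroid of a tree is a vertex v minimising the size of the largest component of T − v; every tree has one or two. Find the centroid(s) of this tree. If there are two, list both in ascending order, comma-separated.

Removing O splits the tree into components of sizes 7, 6, 1; the largest is 7 ≤ ⌊15/2⌋ = 7.
No neighbour of O does as well, so O is the unique centroid.

O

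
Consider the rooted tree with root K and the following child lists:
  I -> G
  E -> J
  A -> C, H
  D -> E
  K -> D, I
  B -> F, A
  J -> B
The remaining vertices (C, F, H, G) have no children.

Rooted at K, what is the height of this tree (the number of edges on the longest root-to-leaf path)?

6

A deepest node is C, reached by K–D–E–J–B–A–C.
That path has 6 edges, so the height is 6.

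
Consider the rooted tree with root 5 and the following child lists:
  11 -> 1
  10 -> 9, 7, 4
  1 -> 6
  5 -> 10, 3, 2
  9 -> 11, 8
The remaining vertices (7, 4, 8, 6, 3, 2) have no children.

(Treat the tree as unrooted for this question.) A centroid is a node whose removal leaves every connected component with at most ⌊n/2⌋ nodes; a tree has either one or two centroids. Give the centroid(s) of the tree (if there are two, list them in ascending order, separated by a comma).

Delete 10: the remaining components have sizes 5, 3, 1, 1. Max 5 ≤ 5, so 10 is a centroid.
No neighbour of 10 does as well, so 10 is the unique centroid.

10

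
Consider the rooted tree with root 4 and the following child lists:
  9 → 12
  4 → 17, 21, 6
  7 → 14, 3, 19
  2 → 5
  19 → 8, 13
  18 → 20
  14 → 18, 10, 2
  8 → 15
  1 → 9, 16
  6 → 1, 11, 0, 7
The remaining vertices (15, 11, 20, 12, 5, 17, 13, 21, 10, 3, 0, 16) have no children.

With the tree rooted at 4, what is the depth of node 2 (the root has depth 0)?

Path from 4 to 2: 4–6–7–14–2, which has 4 edges.

4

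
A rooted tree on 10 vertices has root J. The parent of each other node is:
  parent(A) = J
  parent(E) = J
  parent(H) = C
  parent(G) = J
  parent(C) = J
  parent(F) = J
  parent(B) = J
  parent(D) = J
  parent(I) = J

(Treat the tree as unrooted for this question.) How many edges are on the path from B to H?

3

The path is B – J – C – H, which has 3 edges.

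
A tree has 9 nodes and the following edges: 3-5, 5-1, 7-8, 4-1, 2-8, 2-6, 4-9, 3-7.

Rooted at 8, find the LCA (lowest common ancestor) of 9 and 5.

9's ancestor chain is 9, 4, 1, 5, 3, 7, 8 and 5's is 5, 3, 7, 8; they first meet at 5.

5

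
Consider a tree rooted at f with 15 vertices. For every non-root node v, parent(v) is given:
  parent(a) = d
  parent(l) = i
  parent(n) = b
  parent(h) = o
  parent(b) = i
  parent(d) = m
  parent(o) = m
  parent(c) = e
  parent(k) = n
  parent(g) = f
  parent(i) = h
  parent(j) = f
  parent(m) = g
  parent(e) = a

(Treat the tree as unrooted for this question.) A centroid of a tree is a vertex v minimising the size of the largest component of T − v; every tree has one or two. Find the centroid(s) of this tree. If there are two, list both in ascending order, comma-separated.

Delete m: the remaining components have sizes 7, 4, 3. Max 7 ≤ 7, so m is a centroid.
No neighbour of m does as well, so m is the unique centroid.

m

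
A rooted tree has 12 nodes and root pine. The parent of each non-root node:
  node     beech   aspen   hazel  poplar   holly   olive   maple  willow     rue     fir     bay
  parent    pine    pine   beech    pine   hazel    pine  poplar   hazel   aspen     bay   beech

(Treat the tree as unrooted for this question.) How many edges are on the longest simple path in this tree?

5

Starting from fir, a farthest node is maple at distance 5.
One longest path: fir-bay-beech-pine-poplar-maple.
So the diameter is 5.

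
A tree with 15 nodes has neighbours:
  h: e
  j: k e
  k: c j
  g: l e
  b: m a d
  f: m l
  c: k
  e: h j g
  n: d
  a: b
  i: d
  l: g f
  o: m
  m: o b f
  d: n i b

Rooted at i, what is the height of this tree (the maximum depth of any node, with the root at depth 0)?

c sits deepest: i → d → b → m → f → l → g → e → j → k → c — 10 edges from the root.

10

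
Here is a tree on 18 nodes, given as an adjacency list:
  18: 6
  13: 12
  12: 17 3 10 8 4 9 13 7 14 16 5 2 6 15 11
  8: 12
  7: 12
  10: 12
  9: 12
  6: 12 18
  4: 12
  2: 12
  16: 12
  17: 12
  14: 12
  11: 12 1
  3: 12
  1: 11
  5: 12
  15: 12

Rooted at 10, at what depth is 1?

Path from 10 to 1: 10 – 12 – 11 – 1, which has 3 edges.

3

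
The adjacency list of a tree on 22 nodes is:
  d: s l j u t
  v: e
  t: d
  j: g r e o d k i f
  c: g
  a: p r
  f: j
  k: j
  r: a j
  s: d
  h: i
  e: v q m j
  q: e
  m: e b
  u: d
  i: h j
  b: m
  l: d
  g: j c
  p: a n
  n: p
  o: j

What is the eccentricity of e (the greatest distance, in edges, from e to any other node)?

5

A farthest node from e is n.
The path e-j-r-a-p-n has 5 edges.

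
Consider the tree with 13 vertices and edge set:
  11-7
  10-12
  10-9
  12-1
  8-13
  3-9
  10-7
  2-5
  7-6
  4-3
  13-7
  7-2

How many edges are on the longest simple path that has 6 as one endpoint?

5

Distances from 6 peak at 5, attained at 4.
6 – 7 – 10 – 9 – 3 – 4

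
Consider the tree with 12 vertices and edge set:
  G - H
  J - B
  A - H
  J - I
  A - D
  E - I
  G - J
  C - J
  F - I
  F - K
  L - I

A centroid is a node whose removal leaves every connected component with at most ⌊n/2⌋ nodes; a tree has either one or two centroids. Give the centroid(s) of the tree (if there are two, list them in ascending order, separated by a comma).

Delete J: the remaining components have sizes 5, 4, 1, 1. Max 5 ≤ 6, so J is a centroid.
Every other node leaves some component of size > 6, so the centroid is unique.

J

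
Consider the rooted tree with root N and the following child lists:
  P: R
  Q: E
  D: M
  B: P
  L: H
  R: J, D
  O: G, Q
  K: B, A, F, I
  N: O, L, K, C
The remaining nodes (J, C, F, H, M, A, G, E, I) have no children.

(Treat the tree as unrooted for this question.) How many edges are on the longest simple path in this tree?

9

A longest path is M-D-R-P-B-K-N-O-Q-E, with 9 edges.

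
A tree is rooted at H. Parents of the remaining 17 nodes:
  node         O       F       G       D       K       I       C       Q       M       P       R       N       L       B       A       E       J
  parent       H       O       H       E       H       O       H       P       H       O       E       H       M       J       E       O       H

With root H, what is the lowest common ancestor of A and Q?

O

Path A→root: A E O H; path Q→root: Q P O H.
First common node: O.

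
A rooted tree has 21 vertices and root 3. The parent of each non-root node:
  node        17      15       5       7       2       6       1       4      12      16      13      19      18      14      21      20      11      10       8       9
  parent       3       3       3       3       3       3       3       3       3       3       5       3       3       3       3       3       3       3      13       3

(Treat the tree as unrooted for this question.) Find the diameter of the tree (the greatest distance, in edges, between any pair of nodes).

BFS from 8 reaches 12 last, at distance 4; BFS from 12 confirms no node is farther.
Path: 8-13-5-3-12.

4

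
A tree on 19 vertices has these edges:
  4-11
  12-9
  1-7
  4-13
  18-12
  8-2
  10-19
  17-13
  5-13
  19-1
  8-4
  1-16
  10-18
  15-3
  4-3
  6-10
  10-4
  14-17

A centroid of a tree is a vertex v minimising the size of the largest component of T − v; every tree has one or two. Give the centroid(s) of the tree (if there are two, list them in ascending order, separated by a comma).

4

Delete 4: the remaining components have sizes 9, 4, 2, 2, 1. Max 9 ≤ 9, so 4 is a centroid.
Every other node leaves some component of size > 9, so the centroid is unique.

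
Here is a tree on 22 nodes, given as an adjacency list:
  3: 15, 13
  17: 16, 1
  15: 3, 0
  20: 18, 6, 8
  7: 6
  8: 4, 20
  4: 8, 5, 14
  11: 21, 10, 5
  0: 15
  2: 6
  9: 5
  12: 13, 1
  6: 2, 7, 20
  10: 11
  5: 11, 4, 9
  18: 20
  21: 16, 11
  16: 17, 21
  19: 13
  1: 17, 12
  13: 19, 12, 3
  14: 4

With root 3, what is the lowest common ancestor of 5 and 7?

Ancestors of 5 (toward the root): 5, 11, 21, 16, 17, 1, 12, 13, 3.
Ancestors of 7: 7, 6, 20, 8, 4, 5, 11, 21, 16, 17, 1, 12, 13, 3.
The deepest node appearing in both lists is 5.

5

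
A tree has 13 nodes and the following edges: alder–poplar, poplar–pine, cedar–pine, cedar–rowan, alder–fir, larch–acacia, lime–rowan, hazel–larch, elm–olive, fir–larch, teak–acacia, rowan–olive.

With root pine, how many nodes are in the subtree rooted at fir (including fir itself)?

5

fir's subtree: {fir, larch, acacia, hazel, teak}, size 5.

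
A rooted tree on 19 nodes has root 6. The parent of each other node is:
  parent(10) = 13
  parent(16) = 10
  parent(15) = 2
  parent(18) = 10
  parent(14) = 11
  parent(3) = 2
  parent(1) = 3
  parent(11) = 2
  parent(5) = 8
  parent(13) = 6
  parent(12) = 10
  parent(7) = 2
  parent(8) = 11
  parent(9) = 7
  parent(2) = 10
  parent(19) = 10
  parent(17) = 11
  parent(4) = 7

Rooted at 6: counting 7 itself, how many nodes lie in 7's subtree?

Descendants of 7 (including itself): 7, 9, 4. That's 3.

3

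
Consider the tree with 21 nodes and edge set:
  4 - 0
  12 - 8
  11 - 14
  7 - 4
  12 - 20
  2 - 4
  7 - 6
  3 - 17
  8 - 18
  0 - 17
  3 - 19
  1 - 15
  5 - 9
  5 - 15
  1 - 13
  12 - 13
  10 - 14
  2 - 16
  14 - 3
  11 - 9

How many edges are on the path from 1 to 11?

4

The path is 1–15–5–9–11, which has 4 edges.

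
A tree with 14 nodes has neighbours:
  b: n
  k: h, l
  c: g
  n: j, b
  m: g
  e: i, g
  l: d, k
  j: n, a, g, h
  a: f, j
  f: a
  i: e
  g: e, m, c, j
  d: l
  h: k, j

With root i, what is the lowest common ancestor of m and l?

Path m→root: m g e i; path l→root: l k h j g e i.
First common node: g.

g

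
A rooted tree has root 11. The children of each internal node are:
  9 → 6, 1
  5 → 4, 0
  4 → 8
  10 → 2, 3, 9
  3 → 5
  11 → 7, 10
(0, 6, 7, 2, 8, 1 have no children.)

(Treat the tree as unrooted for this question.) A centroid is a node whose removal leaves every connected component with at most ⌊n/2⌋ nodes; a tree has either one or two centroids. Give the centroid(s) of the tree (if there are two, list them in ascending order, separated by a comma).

10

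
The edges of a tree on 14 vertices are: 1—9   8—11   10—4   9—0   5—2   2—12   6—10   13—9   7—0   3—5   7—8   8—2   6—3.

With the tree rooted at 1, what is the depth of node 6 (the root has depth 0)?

1 → 9 → 0 → 7 → 8 → 2 → 5 → 3 → 6 — 8 edges.

8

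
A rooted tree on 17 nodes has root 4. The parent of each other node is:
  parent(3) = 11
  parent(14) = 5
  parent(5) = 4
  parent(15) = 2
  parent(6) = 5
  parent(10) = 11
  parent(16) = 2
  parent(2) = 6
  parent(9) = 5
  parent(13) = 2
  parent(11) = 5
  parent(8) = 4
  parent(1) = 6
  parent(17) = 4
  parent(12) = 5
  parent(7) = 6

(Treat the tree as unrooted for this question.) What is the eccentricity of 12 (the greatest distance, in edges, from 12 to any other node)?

4

A farthest node from 12 is 16 (15, 13 also at distance 4).
The path 12–5–6–2–16 has 4 edges.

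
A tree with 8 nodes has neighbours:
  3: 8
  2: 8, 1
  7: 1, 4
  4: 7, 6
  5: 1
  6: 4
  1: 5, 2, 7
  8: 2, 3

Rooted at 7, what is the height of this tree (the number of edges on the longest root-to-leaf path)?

3 sits deepest: 7–1–2–8–3 — 4 edges from the root.

4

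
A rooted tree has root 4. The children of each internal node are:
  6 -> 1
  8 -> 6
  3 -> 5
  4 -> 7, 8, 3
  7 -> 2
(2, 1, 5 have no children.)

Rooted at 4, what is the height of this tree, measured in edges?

3

The longest root-to-leaf path is 4-8-6-1 (3 edges).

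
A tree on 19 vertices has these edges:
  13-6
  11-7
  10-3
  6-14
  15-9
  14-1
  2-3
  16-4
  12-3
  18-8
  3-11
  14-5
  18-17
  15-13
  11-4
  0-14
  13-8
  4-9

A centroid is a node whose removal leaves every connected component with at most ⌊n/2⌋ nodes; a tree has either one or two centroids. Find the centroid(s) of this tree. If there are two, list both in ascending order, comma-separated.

15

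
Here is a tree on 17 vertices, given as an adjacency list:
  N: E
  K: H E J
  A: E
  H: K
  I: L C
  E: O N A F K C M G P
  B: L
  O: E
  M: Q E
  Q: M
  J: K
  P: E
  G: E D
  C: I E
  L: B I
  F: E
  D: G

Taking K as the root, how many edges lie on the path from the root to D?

3

Path from K to D: K – E – G – D, which has 3 edges.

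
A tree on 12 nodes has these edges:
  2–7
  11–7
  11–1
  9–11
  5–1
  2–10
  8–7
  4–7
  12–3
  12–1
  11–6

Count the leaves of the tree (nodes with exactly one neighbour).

Exactly 7 nodes have a single neighbour: 3, 4, 5, 6, 8, 9, 10.

7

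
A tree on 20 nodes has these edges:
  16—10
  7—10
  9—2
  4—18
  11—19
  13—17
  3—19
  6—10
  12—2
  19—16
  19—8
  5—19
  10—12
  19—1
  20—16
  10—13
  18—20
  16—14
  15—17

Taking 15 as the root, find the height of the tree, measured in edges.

7

The longest root-to-leaf path is 15 → 17 → 13 → 10 → 16 → 20 → 18 → 4 (7 edges).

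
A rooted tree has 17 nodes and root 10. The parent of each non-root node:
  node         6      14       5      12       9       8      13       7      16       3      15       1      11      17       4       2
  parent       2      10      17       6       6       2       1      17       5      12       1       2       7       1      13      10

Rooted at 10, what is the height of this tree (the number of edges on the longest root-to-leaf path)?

5

The longest root-to-leaf path is 10–2–1–17–7–11 (5 edges).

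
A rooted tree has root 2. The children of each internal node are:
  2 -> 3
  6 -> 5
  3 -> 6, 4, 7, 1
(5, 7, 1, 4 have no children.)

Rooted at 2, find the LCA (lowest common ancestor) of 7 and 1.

3

Ancestors of 7 (toward the root): 7, 3, 2.
Ancestors of 1: 1, 3, 2.
The deepest node appearing in both lists is 3.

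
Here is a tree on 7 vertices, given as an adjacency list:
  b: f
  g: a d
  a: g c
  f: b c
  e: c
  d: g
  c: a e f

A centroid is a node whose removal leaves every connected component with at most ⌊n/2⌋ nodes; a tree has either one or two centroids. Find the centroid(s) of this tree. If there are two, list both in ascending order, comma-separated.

c

Delete c: the remaining components have sizes 3, 2, 1. Max 3 ≤ 3, so c is a centroid.
No neighbour of c does as well, so c is the unique centroid.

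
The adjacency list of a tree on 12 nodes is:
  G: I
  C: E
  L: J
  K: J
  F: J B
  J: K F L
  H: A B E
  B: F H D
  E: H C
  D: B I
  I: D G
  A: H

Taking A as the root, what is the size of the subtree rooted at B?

B's subtree: {B, D, F, I, J, G, L, K}, size 8.

8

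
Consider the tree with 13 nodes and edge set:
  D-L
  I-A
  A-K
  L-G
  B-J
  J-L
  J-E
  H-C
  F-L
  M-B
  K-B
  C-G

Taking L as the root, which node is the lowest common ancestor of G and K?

G's ancestor chain is G, L and K's is K, B, J, L; they first meet at L.

L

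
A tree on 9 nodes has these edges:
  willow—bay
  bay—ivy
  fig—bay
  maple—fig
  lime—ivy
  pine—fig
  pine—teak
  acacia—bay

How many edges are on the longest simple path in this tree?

BFS from teak reaches lime last, at distance 5; BFS from lime confirms no node is farther.
Path: teak–pine–fig–bay–ivy–lime.

5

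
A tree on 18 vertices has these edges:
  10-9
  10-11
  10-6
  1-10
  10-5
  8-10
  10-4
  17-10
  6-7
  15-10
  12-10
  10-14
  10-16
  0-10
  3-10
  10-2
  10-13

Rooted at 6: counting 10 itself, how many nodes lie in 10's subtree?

The subtree rooted at 10 contains: 10, 16, 8, 1, 14, 3, 11, 12, 9, 2, 5, 17, 13, 4, 15, 0 — 16 nodes.

16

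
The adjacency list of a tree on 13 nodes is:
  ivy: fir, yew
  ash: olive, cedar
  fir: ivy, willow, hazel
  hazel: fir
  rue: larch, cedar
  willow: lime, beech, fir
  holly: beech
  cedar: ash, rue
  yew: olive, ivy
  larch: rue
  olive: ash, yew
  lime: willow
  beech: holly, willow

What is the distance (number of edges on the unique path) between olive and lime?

5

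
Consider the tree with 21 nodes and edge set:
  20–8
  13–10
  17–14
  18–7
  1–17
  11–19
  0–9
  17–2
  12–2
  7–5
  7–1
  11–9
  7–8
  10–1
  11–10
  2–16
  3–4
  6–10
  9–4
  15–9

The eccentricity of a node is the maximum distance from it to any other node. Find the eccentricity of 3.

8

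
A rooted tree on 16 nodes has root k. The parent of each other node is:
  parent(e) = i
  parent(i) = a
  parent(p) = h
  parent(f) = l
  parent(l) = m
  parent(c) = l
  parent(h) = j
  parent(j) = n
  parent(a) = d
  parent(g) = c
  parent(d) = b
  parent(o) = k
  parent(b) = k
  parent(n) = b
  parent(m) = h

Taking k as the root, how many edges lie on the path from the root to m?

5

k → b → n → j → h → m — 5 edges.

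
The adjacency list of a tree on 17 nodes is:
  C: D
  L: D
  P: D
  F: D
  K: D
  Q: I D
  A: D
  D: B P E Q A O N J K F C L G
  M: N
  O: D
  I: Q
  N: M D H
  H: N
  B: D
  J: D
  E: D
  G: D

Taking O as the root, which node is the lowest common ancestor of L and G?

D

Path L→root: L D O; path G→root: G D O.
First common node: D.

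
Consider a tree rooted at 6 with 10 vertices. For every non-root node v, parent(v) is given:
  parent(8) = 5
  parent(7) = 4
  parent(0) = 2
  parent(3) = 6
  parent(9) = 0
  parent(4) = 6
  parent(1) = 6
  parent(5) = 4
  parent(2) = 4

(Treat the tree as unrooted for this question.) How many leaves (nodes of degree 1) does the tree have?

5

The leaves are 1, 3, 7, 8, 9.
That is 5 leaves.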